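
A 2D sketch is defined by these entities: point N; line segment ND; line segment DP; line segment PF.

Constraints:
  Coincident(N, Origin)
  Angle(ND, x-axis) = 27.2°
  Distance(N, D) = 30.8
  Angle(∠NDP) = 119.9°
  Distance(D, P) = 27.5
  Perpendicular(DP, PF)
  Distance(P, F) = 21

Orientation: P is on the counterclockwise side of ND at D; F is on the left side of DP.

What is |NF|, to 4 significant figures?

43.23

N is at the origin; ND runs at 27.2° with length 30.8, so D = 30.8·(cos 27.2°, sin 27.2°) = (27.39, 14.08). ∠NDP = 119.9°, so DP runs at 27.2° + (180° − 119.9°) = 87.30° from the x-axis; with |DP| = 27.5, P = D + 27.5·(cos 87.30°, sin 87.30°) = (28.69, 41.55). DP is perpendicular to PF; with |PF| = 21.0 on the left of DP, F = P + 21.0·(-0.9989, 0.04711) = (7.713, 42.54). Then |NF| = |F − N| = 43.23.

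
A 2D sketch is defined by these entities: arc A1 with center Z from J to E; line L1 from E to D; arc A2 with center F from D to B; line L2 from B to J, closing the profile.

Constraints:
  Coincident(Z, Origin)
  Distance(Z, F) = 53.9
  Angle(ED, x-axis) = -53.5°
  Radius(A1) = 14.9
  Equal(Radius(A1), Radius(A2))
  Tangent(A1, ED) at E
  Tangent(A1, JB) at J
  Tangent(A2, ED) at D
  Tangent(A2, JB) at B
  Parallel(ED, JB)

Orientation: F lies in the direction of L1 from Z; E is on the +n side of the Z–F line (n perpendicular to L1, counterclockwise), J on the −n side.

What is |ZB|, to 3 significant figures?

55.9

Tangency of A1 to both parallel lines with radius 14.9 puts E and J at Z ± 14.9·n: E = (12.0, 8.86), J = (-12.0, -8.86). Equal radii place D and B the same way about F: D = F + 14.9·n = (44.0, -34.5), B = F − 14.9·n = (20.1, -52.2). Then |ZB| = |B − Z| = 55.9.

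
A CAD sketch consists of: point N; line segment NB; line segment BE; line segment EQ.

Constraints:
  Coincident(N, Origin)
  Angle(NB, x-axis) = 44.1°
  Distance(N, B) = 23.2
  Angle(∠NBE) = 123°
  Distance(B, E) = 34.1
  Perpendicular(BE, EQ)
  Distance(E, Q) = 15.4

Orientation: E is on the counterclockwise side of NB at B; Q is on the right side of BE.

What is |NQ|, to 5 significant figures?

58.303

N is at the origin; NB runs at 44.1° with length 23.2, so B = 23.2·(cos 44.1°, sin 44.1°) = (16.661, 16.145). ∠NBE = 123.0°, so BE runs at 44.1° + (180° − 123.0°) = 101.10° from the x-axis; with |BE| = 34.1, E = B + 34.1·(cos 101.10°, sin 101.10°) = (10.096, 49.607). BE is perpendicular to EQ; with |EQ| = 15.4 on the right of BE, Q = E + 15.4·(0.98129, 0.19252) = (25.207, 52.572). Then |NQ| = |Q − N| = 58.303.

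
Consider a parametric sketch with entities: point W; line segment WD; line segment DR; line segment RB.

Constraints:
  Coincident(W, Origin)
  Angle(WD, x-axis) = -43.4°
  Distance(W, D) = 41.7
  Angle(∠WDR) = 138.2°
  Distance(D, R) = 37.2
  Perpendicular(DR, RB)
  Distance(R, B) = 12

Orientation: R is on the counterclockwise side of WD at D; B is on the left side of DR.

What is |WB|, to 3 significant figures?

70.1

W is at the origin; WD runs at -43.4° with length 41.7, so D = 41.7·(cos -43.4°, sin -43.4°) = (30.3, -28.7). ∠WDR = 138.2°, so DR runs at -43.4° + (180° − 138.2°) = -1.60° from the x-axis; with |DR| = 37.2, R = D + 37.2·(cos -1.60°, sin -1.60°) = (67.5, -29.7). DR ⟂ RB; with |RB| = 12.0 on the left of DR, B = R + 12.0·(0.0279, 1.00) = (67.8, -17.7). Then |WB| = |B − W| = 70.1.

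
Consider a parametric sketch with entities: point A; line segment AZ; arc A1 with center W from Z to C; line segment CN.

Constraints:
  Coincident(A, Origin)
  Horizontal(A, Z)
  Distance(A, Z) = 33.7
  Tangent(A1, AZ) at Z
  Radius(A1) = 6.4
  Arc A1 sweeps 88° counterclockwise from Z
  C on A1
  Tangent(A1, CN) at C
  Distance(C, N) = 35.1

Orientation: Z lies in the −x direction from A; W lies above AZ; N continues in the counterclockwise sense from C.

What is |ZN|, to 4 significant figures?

41.95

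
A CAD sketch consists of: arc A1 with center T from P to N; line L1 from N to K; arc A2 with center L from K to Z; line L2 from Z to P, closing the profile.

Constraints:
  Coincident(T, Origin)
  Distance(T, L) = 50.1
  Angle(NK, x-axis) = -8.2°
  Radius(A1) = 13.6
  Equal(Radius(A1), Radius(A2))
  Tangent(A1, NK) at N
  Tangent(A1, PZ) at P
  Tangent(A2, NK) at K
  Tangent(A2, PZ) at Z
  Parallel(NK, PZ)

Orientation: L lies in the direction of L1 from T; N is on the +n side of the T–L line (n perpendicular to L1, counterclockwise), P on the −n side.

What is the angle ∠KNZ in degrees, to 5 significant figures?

28.498°

The slot axis is L1's direction at -8.2°, so u = (cos -8.2°, sin -8.2°) = (0.98978, -0.14263) and n = (−sin -8.2°, cos -8.2°) = (0.14263, 0.98978). T is at the origin and L lies 50.1 along u from T, so L = 50.1·u = (49.588, -7.1457). Tangency of A1 to both parallel lines with radius 13.6 puts N and P at T ± 13.6·n: N = (1.9398, 13.461), P = (-1.9398, -13.461). Equal radii place K and Z the same way about L: K = L + 13.6·n = (51.528, 6.3152), Z = L − 13.6·n = (47.648, -20.607). Then cos ∠KNZ = NK·NZ / (|NK||NZ|), giving 28.498°.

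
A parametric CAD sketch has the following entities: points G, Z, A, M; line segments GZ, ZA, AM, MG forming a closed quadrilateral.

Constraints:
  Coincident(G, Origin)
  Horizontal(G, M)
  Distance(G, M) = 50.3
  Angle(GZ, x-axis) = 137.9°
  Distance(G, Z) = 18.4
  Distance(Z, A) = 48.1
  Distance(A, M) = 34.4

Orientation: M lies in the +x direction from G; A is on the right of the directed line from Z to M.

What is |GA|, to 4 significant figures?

29.70

Checks: GZ at 137.9° ✓; |ZA| = 48.10 ✓; |AM| = 34.40 ✓.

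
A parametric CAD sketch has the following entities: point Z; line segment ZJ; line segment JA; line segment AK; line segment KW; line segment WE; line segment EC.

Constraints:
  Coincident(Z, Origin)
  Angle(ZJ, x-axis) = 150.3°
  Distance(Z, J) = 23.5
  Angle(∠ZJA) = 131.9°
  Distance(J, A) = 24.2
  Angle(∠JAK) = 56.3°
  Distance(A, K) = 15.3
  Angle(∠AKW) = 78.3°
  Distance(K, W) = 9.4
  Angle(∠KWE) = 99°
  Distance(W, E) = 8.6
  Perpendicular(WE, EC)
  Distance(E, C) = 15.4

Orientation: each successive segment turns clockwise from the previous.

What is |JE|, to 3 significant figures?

14.2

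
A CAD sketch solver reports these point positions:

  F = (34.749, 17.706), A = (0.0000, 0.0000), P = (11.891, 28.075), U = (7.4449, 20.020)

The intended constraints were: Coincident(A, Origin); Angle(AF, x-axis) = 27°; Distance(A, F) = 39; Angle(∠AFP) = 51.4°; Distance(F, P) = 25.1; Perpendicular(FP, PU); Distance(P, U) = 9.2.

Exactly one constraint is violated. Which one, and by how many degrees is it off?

Perpendicular(FP, PU) — off by 4.50°.

A = (0.00, 0.00) ✓; AF at 27.00° ✓; |AF| = 39.00 ✓; ∠AFP = 51.40° ✓; |FP| = 25.10 ✓; ∠(FP, PU) = 85.50° ✗; |PU| = 9.201 ✓.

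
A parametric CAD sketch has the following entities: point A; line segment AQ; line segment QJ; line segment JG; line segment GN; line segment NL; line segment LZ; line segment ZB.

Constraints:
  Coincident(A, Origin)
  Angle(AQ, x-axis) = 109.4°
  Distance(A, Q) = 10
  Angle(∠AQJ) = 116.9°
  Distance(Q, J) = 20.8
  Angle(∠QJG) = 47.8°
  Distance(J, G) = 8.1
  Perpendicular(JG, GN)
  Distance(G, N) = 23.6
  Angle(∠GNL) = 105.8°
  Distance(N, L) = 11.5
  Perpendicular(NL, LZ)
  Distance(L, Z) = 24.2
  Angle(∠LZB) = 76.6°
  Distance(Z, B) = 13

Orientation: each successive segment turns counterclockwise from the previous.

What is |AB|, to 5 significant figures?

22.467

A is at the origin; AQ runs at 109.4° with length 10.0, so Q = (-3.3216, 9.4322). ∠AQJ = 116.9° gives QJ at 172.50° from the x-axis; with |QJ| = 20.8, J = (-23.944, 12.147). ∠QJG = 47.8° gives JG at -55.300° from the x-axis; with |JG| = 8.1, G = (-19.333, 5.4878). JG is perpendicular to GN, so GN runs at 34.700°; with |GN| = 23.6, N = (0.070099, 18.923). ∠GNL = 105.8° gives NL at 108.90° from the x-axis; with |NL| = 11.5, L = (-3.6550, 29.803). NL is perpendicular to LZ, so LZ runs at -161.10°; with |LZ| = 24.2, Z = (-26.550, 21.964). ∠LZB = 76.6° gives ZB at -57.700° from the x-axis; with |ZB| = 13.0, B = (-19.604, 10.976). Then |AB| = |B − A| = 22.467.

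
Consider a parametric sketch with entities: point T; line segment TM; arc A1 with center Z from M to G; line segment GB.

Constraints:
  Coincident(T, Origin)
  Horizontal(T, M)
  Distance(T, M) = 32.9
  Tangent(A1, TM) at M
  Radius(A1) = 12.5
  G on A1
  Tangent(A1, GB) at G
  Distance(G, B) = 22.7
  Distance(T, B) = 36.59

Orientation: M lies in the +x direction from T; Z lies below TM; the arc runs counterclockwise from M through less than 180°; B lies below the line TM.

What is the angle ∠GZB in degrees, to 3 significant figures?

61.2°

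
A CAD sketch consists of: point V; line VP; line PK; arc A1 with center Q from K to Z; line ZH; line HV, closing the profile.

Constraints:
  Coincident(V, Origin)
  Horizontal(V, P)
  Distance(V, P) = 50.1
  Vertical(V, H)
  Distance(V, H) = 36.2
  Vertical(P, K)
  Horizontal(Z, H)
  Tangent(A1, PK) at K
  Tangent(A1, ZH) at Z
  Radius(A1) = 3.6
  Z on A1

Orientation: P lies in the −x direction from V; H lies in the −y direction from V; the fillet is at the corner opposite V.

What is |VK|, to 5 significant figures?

59.773

The virtual corner opposite V is at (-50.100, -36.200). The tangent condition forces QK to be normal to PK and A1 meets ZH tangentially, so QZ is at right angles to ZH, with radius 3.6, so the center Q sits 3.6 in from both sides at Q = (-46.500, -32.600). That places the tangent points at K = (-50.100, -32.600) on PK and Z = (-46.500, -36.200) on ZH. Then |VK| = |K − V| = 59.773.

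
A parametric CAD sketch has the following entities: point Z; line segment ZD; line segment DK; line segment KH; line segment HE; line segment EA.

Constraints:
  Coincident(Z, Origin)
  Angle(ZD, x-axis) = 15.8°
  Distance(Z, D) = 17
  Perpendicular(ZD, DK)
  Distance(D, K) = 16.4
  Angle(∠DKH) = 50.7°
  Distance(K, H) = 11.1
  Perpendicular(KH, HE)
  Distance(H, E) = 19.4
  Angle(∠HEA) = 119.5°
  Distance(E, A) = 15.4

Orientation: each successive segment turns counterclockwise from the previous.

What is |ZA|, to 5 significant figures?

36.000

KH ⟂ HE, so HE runs at -34.900°; with |HE| = 19.4, E = (21.452, 0.20582). ∠HEA = 119.5° gives EA at 25.600° from the x-axis; with |EA| = 15.4, A = (35.341, 6.8599). Then |ZA| = |A − Z| = 36.000.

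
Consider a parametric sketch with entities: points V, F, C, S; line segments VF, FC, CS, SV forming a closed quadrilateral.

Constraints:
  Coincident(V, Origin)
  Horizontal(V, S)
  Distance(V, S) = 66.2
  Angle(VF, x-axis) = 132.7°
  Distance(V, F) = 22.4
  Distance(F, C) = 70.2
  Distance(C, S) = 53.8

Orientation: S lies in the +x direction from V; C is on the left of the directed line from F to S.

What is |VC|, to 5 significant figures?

68.283

Checks: V = (0.00, 0.00) ✓; |FC| = 70.20 ✓; |CS| = 53.80 ✓.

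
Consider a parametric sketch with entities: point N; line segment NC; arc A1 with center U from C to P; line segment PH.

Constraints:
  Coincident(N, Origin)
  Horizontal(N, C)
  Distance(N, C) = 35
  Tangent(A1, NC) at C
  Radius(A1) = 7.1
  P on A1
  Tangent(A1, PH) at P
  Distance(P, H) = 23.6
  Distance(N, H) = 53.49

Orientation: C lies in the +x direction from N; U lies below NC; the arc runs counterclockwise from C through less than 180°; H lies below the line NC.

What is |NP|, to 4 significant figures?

31.68

Checks: N.y = 0.00, C.y = 0.00 ✓; |UP| = 7.100 ✓; ∠(UP, PH) = 90.00° ✓; |PH| = 23.60 ✓; |NH| = 53.49 ✓.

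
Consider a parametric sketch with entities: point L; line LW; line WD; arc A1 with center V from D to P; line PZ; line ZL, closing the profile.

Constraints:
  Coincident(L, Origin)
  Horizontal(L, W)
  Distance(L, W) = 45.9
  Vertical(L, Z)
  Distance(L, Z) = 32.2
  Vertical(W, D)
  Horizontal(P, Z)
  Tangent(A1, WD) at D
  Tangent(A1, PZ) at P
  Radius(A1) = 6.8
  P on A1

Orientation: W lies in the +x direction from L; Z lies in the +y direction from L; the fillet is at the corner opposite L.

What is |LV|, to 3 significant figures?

46.6

LZ is vertical with |LZ| = 32.2 and Z on the +y side, so Z = (0.00, 32.2). The virtual corner opposite L is at (45.9, 32.2). Since A1 is tangent to WD there, VD ⟂ WD and the tangent condition forces VP to be normal to PZ, with radius 6.8, so the center V sits 6.8 in from both sides at V = (39.1, 25.4). Then |LV| = |V − L| = 46.6.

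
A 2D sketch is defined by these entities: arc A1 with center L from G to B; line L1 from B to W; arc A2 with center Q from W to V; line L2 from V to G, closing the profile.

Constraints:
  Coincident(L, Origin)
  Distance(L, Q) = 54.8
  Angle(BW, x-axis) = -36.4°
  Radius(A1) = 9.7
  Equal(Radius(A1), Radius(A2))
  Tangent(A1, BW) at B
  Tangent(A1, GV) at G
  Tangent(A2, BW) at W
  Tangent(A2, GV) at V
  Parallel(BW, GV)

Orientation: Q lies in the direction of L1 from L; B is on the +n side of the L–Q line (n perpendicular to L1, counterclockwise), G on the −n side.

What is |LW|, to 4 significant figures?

55.65

Tangency of A1 to both parallel lines with radius 9.7 puts B and G at L ± 9.7·n: B = (5.756, 7.807), G = (-5.756, -7.807). Equal radii place W and V the same way about Q: W = Q + 9.7·n = (49.86, -24.71), V = Q − 9.7·n = (38.35, -40.33). Then |LW| = |W − L| = 55.65.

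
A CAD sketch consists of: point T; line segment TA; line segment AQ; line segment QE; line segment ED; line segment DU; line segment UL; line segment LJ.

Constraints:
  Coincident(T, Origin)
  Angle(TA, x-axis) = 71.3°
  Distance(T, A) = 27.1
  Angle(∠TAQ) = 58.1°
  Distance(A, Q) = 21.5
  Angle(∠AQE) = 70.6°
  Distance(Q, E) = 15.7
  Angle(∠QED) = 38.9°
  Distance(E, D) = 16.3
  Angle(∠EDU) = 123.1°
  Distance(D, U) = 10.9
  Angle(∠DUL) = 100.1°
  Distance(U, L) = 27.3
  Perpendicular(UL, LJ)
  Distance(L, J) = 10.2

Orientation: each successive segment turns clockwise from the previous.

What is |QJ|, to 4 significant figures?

19.87

∠DUL = 100.1° gives UL at -77.90° from the x-axis; with |UL| = 27.3, L = (32.62, -8.670). UL ⟂ LJ, so LJ runs at -167.9°; with |LJ| = 10.2, J = (22.64, -10.81). Then |QJ| = |J − Q| = 19.87.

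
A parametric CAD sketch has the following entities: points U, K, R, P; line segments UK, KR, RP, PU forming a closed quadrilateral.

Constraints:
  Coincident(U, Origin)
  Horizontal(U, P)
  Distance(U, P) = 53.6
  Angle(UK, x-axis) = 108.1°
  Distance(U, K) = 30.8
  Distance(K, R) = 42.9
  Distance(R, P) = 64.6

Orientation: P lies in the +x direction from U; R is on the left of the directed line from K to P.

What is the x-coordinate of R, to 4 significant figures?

23.18

U is at the origin; UP is horizontal with |UP| = 53.6 and P in +x, so P = (53.6, 0). UK runs at 108.1° with |UK| = 30.8, so K = (-9.569, 29.28). R is determined by |KR| = 42.9 and |RP| = 64.6 together: it lies at the intersection of circle(K, 42.9) and circle(P, 64.6). With |KP| = 69.62, the foot of the radical line on KP is 18.06 from K and the perpendicular offset is √(42.9² − 18.06²) = 38.91. Taking the left-of-KP solution: R = (23.18, 56.99).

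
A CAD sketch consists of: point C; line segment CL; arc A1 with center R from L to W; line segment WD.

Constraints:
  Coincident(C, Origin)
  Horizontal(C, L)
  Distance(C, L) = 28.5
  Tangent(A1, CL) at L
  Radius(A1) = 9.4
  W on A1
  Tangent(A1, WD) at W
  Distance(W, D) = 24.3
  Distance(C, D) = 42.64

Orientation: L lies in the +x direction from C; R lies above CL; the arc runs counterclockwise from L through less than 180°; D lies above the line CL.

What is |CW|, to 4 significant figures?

39.24

Checks: |CL| = 28.50 ✓; |RW| = 9.400 ✓; ∠(RW, WD) = 90.00° ✓; |WD| = 24.30 ✓; |CD| = 42.64 ✓.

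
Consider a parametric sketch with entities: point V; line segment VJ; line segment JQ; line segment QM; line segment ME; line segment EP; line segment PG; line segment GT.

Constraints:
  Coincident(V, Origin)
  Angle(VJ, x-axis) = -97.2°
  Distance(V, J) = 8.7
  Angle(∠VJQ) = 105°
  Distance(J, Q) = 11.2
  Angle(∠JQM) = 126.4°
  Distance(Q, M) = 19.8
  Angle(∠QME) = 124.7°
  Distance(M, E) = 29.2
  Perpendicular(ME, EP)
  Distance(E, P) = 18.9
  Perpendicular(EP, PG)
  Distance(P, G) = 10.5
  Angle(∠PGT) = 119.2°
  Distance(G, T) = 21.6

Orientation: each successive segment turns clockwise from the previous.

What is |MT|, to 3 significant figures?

8.16

V is at the origin; VJ runs at -97.2° with length 8.7, so J = (-1.09, -8.63). ∠VJQ = 105.0° gives JQ at -172° from the x-axis; with |JQ| = 11.2, Q = (-12.2, -10.2). ∠JQM = 126.4° gives QM at 134° from the x-axis; with |QM| = 19.8, M = (-26.0, 4.04). ∠QME = 124.7° gives ME at 78.9° from the x-axis; with |ME| = 29.2, E = (-20.4, 32.7). ME ⟂ EP, so EP runs at -11.1°; with |EP| = 18.9, P = (-1.82, 29.1). EP ⟂ PG, so PG runs at -101°; with |PG| = 10.5, G = (-3.84, 18.8). ∠PGT = 119.2° gives GT at -162° from the x-axis; with |GT| = 21.6, T = (-24.4, 12.0). Then |MT| = |T − M| = 8.16.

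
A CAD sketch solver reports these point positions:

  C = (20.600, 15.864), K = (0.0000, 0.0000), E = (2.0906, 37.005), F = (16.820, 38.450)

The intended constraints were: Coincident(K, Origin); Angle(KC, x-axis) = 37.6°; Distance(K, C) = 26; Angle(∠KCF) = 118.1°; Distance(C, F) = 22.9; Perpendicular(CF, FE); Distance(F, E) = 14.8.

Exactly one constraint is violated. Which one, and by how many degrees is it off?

Perpendicular(CF, FE) — off by 3.90°.

K = (0.00, 0.00) ✓; KC at 37.60° ✓; |KC| = 26.00 ✓; ∠KCF = 118.1° ✓; |CF| = 22.90 ✓; ∠(CF, FE) = 86.10° ✗; |FE| = 14.80 ✓.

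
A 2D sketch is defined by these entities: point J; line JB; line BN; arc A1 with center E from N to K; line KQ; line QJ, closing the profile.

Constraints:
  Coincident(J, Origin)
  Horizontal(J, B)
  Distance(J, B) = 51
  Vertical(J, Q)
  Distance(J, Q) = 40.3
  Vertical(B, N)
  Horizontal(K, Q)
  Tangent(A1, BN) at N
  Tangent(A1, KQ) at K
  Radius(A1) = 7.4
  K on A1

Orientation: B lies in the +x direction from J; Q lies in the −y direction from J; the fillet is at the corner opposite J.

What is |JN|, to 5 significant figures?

60.691

The virtual corner opposite J is at (51.000, -40.300). Tangency of A1 to BN means the radius EN is perpendicular to BN and since A1 is tangent to KQ there, EK ⟂ KQ, with radius 7.4, so the center E sits 7.4 in from both sides at E = (43.600, -32.900). That places the tangent points at N = (51.000, -32.900) on BN and K = (43.600, -40.300) on KQ. Then |JN| = |N − J| = 60.691.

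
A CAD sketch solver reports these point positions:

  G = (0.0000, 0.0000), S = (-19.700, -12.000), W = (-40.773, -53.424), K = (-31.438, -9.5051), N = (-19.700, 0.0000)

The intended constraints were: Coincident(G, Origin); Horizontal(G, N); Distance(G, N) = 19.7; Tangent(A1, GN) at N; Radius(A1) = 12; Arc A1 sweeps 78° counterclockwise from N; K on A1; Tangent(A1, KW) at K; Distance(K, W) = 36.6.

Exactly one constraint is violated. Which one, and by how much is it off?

Distance(K, W) = 36.6 — off by 8.30.

G = (0.00, 0.00) ✓; G.y = 0.00, N.y = 0.00 ✓; |GN| = 19.70 ✓; ∠(SN, NG) = 90.00° ✓; |SN| = 12.00 ✓; bearing(S→K) − bearing(S→N) = 78.00° ✓; |SK| = 12.00 ✓; ∠(SK, KW) = 90.00° ✓; |KW| = 44.90 ✗.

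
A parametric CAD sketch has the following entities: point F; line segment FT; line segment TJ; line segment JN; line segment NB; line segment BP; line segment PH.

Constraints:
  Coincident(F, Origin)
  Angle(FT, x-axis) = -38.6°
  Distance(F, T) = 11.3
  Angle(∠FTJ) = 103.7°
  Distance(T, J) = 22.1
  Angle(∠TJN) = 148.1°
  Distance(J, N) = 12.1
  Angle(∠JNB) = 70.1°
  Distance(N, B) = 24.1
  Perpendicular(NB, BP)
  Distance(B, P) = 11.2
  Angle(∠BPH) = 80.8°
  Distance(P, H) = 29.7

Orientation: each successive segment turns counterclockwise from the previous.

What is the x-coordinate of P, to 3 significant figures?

6.34

F is at the origin; FT runs at -38.6° with length 11.3, so T = (8.83, -7.05). ∠FTJ = 103.7° gives TJ at 37.7° from the x-axis; with |TJ| = 22.1, J = (26.3, 6.46). ∠TJN = 148.1° gives JN at 69.6° from the x-axis; with |JN| = 12.1, N = (30.5, 17.8). ∠JNB = 70.1° gives NB at 180° from the x-axis; with |NB| = 24.1, B = (6.44, 18.0). The perpendicularity gives BP at right angles to NB, so BP runs at -90.5°; with |BP| = 11.2, P = (6.34, 6.82). So P.x = 6.34.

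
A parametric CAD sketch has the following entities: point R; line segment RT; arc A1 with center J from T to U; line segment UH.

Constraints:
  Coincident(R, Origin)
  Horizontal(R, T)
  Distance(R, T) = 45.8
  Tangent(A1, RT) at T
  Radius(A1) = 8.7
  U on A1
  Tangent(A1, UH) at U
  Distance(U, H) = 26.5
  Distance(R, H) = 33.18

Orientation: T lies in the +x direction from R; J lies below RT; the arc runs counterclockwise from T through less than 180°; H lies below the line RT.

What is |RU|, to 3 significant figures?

39.1

R is at the origin; R and T share the same y with |RT| = 45.8 and T on the +x side, so T = (45.8, 0.00). The tangent condition forces JT to be normal to RT, so J = T + (0, -8.7) = (45.8, -8.70). Since JU ⟂ UH (tangency), |JH| = √(8.7² + 26.5²) = 27.9 regardless of where U sits on A1. So H lies on both circle(R, 33.18) and circle(J, 27.9); the below-RT intersection is H = (22.6, -24.3). U is the foot of the tangent from H: U = (38.9, -3.35).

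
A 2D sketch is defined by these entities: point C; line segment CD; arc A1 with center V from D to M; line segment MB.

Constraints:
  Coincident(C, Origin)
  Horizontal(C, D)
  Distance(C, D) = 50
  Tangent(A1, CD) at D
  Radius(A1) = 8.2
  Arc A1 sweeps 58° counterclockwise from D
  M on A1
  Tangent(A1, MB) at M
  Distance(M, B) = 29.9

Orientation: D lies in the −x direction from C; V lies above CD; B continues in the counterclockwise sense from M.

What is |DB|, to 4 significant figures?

37.06

C is at the origin; CD is horizontal with |CD| = 50.0 and D on the −x side, so D = (-50.00, 0.000). The tangent condition forces VD to be normal to CD, so V = D + (0, 8.2) = (-50.00, 8.200). On A1, D sits at bearing -90° from V; a 58° counterclockwise sweep puts M at bearing -32°, so M = V + 8.2·(cos -32°, sin -32°) = (-43.05, 3.855). Tangency of A1 to MB means the radius VM is perpendicular to MB, so MB runs along (−sin -32°, cos -32°); with |MB| = 29.9, B = (-27.20, 29.21). Then |DB| = |B − D| = 37.06.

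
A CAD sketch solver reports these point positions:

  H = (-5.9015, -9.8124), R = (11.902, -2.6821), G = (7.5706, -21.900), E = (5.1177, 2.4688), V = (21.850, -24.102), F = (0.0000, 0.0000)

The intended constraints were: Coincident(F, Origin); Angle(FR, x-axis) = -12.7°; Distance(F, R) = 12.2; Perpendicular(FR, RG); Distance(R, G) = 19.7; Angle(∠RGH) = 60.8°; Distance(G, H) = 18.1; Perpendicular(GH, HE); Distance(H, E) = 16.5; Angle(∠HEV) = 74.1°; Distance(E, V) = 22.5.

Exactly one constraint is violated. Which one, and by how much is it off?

Distance(E, V) = 22.5 — off by 8.90.

F = (0.00, 0.00) ✓; FR at -12.70° ✓; |FR| = 12.20 ✓; ∠(FR, RG) = 90.00° ✓; |RG| = 19.70 ✓; ∠RGH = 60.80° ✓; |GH| = 18.10 ✓; ∠(GH, HE) = 90.00° ✓; |HE| = 16.50 ✓; ∠HEV = 74.10° ✓; |EV| = 31.40 ✗.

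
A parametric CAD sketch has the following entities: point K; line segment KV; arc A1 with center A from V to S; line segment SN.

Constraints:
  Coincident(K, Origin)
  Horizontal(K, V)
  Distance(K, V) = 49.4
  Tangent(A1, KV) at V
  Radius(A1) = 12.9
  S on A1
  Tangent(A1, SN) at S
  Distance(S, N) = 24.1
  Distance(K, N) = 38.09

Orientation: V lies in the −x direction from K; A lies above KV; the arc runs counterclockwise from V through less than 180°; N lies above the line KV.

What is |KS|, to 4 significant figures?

38.73

Checks: |AS| = 12.90 ✓; ∠(AS, SN) = 90.00° ✓; |SN| = 24.10 ✓; |KN| = 38.09 ✓.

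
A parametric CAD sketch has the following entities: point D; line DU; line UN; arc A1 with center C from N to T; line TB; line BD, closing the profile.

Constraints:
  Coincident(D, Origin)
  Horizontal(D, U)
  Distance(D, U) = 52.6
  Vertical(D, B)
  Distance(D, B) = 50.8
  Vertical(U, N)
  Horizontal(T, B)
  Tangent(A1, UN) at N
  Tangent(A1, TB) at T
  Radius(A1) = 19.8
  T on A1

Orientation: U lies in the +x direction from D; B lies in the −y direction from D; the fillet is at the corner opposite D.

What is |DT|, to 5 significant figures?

60.469

The virtual corner opposite D is at (52.600, -50.800). Since A1 is tangent to UN there, CN ⟂ UN and tangency of A1 to TB means the radius CT is perpendicular to TB, with radius 19.8, so the center C sits 19.8 in from both sides at C = (32.800, -31.000). That places the tangent points at N = (52.600, -31.000) on UN and T = (32.800, -50.800) on TB. Then |DT| = |T − D| = 60.469.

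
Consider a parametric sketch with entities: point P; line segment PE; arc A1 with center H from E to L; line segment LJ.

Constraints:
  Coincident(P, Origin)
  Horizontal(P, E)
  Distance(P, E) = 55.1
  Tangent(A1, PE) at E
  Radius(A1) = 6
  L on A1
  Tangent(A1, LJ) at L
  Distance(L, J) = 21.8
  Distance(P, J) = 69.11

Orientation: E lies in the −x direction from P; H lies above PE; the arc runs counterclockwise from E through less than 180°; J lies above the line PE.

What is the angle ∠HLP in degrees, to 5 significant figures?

131.54°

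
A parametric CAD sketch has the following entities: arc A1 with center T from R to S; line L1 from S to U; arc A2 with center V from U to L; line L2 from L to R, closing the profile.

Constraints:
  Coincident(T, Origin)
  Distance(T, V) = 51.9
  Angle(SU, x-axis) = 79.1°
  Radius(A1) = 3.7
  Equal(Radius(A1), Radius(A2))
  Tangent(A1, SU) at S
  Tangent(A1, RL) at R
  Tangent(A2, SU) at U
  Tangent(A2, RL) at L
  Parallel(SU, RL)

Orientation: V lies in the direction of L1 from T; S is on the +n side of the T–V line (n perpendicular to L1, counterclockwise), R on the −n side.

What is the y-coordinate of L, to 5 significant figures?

50.264

The slot axis is L1's direction at 79.1°, so u = (cos 79.1°, sin 79.1°) = (0.18910, 0.98196) and n = (−sin 79.1°, cos 79.1°) = (-0.98196, 0.18910). T is at the origin and V lies 51.9 along u from T, so V = 51.9·u = (9.8141, 50.964). Tangency of A1 to both parallel lines with radius 3.7 puts S and R at T ± 3.7·n: S = (-3.6332, 0.69965), R = (3.6332, -0.69965). Equal radii place U and L the same way about V: U = V + 3.7·n = (6.1808, 51.663), L = V − 3.7·n = (13.447, 50.264). So L.y = 50.264.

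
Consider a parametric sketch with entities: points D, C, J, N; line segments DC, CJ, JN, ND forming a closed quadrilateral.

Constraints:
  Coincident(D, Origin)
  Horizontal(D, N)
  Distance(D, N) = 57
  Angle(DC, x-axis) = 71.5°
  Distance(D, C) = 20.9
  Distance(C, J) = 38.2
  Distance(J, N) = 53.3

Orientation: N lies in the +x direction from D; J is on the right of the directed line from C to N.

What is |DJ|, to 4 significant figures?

19.66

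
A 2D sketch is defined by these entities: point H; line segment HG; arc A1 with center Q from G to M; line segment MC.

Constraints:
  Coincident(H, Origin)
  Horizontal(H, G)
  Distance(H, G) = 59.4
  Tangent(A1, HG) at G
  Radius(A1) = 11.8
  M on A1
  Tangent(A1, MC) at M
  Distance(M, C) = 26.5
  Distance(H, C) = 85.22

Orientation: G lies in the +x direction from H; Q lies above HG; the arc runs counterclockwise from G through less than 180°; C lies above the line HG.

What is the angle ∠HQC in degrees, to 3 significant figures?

142°

Checks: H = (0.00, 0.00) ✓; |QM| = 11.80 ✓; ∠(QM, MC) = 90.00° ✓; |MC| = 26.50 ✓; |HC| = 85.22 ✓.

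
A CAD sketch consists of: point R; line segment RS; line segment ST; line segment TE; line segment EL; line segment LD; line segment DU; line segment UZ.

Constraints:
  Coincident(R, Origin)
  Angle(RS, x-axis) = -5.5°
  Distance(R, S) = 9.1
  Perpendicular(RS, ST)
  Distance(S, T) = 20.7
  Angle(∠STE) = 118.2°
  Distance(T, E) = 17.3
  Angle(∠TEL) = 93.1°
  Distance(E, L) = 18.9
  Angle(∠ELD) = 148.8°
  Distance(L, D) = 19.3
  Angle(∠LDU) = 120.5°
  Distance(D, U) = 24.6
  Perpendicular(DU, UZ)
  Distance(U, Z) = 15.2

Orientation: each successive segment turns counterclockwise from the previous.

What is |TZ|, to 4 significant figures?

26.98

R is at the origin; RS runs at -5.5° with length 9.1, so S = (9.058, -0.8722). RS ⟂ ST, so ST runs at 84.50°; with |ST| = 20.7, T = (11.04, 19.73). ∠STE = 118.2° gives TE at 146.3° from the x-axis; with |TE| = 17.3, E = (-3.351, 29.33). ∠TEL = 93.1° gives EL at -126.8° from the x-axis; with |EL| = 18.9, L = (-14.67, 14.20). ∠ELD = 148.8° gives LD at -95.60° from the x-axis; with |LD| = 19.3, D = (-16.56, -5.010). ∠LDU = 120.5° gives DU at -36.10° from the x-axis; with |DU| = 24.6, U = (3.321, -19.50). DU is perpendicular to UZ, so UZ runs at 53.90°; with |UZ| = 15.2, Z = (12.28, -7.223). Then |TZ| = |Z − T| = 26.98.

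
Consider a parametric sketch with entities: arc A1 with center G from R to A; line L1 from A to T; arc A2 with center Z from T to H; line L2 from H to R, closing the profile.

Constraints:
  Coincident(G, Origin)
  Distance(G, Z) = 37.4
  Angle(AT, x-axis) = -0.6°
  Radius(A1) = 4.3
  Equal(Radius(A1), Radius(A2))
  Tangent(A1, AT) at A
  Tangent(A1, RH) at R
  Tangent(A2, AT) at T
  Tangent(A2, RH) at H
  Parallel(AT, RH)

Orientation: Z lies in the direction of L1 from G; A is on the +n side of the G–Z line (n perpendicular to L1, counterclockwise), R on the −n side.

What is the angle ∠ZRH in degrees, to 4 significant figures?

6.559°

The slot axis is L1's direction at -0.6°, so u = (cos -0.6°, sin -0.6°) = (0.9999, -0.01047) and n = (−sin -0.6°, cos -0.6°) = (0.01047, 0.9999). G is at the origin and Z lies 37.4 along u from G, so Z = 37.4·u = (37.40, -0.3916). Tangency of A1 to both parallel lines with radius 4.3 puts A and R at G ± 4.3·n: A = (0.04503, 4.300), R = (-0.04503, -4.300). Equal radii place T and H the same way about Z: T = Z + 4.3·n = (37.44, 3.908), H = Z − 4.3·n = (37.35, -4.691). Then cos ∠ZRH = RZ·RH / (|RZ||RH|), giving 6.559°.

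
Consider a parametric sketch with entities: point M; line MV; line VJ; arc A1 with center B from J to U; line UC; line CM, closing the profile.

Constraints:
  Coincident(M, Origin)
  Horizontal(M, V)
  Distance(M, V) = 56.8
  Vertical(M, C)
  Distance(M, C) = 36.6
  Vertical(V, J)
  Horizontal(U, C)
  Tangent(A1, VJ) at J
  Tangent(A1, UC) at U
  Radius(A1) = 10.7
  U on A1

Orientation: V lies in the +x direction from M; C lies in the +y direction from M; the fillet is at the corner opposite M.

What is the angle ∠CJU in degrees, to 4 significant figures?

34.33°

M is at the origin; MV is horizontal with |MV| = 56.8 and V on the +x side, so V = (56.80, 0.000). MC is vertical with |MC| = 36.6 and C on the +y side, so C = (0.000, 36.60). The virtual corner opposite M is at (56.80, 36.60). Tangency of A1 to VJ means the radius BJ is perpendicular to VJ and A1 meets UC tangentially, so BU is at right angles to UC, with radius 10.7, so the center B sits 10.7 in from both sides at B = (46.10, 25.90). That places the tangent points at J = (56.80, 25.90) on VJ and U = (46.10, 36.60) on UC. Then cos ∠CJU = JC·JU / (|JC||JU|), giving 34.33°.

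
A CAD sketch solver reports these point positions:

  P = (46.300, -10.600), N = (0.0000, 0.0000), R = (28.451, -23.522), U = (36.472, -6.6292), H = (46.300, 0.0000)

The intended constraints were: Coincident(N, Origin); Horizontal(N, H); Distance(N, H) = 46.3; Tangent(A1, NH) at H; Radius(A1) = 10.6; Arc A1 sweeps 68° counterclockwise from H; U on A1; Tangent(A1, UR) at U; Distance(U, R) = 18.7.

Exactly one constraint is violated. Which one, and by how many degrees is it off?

Tangent(A1, UR) at U — off by 3.40°.

N = (0.00, 0.00) ✓; N.y = 0.00, H.y = 0.00 ✓; |NH| = 46.30 ✓; ∠(PH, HN) = 90.00° ✓; |PH| = 10.60 ✓; bearing(P→U) − bearing(P→H) = 68.00° ✓; |PU| = 10.60 ✓; ∠(PU, UR) = 93.40° ✗; |UR| = 18.70 ✓.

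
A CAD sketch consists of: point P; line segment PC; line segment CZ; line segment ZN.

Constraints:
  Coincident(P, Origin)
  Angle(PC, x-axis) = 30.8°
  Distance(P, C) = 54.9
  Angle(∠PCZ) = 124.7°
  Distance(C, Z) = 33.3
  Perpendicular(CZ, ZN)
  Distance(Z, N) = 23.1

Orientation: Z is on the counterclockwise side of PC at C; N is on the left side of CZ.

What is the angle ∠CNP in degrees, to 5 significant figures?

53.596°

P is at the origin; PC runs at 30.8° with length 54.9, so C = 54.9·(cos 30.8°, sin 30.8°) = (47.157, 28.111). ∠PCZ = 124.7°, so CZ runs at 30.8° + (180° − 124.7°) = 86.100° from the x-axis; with |CZ| = 33.3, Z = C + 33.3·(cos 86.100°, sin 86.100°) = (49.422, 61.334). The perpendicularity gives ZN at right angles to CZ; with |ZN| = 23.1 on the left of CZ, N = Z + 23.1·(-0.99768, 0.068015) = (26.375, 62.905). Then cos ∠CNP = NC·NP / (|NC||NP|), giving 53.596°.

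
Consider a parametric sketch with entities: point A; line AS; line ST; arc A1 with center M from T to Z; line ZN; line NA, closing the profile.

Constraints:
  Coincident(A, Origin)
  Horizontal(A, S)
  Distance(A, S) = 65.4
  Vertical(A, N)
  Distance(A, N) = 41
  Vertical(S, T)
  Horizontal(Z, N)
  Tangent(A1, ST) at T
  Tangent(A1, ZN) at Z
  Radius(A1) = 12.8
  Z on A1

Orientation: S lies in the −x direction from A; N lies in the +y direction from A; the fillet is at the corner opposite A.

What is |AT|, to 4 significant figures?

71.22

A is at the origin; A and S share the same y with |AS| = 65.4 and S on the −x side, so S = (-65.40, 0.000). AN is vertical with |AN| = 41.0 and N on the +y side, so N = (0.000, 41.00). The virtual corner opposite A is at (-65.40, 41.00). Since A1 is tangent to ST there, MT ⟂ ST and tangency of A1 to ZN means the radius MZ is perpendicular to ZN, with radius 12.8, so the center M sits 12.8 in from both sides at M = (-52.60, 28.20). That places the tangent points at T = (-65.40, 28.20) on ST and Z = (-52.60, 41.00) on ZN. Then |AT| = |T − A| = 71.22.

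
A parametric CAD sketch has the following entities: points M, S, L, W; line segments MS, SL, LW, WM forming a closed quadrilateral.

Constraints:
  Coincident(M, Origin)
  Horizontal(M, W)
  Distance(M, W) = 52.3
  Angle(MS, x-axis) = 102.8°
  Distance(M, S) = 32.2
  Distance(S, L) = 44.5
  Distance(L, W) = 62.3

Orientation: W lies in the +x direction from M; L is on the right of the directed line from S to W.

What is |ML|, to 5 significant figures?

15.657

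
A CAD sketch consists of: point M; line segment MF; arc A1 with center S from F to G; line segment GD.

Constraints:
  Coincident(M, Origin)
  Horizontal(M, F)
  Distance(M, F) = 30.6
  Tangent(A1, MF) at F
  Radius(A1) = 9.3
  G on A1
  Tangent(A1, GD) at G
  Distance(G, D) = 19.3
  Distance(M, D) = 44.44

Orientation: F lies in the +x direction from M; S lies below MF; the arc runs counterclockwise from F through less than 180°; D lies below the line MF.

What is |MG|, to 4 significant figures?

26.50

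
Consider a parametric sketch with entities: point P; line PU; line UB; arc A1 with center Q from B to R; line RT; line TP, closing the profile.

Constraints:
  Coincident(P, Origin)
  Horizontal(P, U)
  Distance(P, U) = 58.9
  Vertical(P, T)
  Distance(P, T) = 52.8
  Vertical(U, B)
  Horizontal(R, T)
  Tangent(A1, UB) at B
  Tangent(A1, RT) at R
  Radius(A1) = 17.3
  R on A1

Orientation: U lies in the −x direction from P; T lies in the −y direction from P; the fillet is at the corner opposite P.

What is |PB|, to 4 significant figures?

68.77

P is at the origin; P and U share the same y with |PU| = 58.9 and U on the −x side, so U = (-58.90, 0.000). P and T share the same x with |PT| = 52.8 and T on the −y side, so T = (0.000, -52.80). The virtual corner opposite P is at (-58.90, -52.80). Tangency of A1 to UB means the radius QB is perpendicular to UB and the tangent condition forces QR to be normal to RT, with radius 17.3, so the center Q sits 17.3 in from both sides at Q = (-41.60, -35.50). That places the tangent points at B = (-58.90, -35.50) on UB and R = (-41.60, -52.80) on RT. Then |PB| = |B − P| = 68.77.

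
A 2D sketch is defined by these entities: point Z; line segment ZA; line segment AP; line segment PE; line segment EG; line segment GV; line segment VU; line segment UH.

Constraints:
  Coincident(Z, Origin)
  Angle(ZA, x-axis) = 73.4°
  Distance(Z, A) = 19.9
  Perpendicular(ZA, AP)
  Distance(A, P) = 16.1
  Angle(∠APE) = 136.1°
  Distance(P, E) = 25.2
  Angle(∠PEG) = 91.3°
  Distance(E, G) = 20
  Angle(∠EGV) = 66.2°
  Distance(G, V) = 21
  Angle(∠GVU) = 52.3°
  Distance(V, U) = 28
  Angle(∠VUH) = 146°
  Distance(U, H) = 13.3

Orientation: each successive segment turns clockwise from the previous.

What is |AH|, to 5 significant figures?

56.730

∠GVU = 52.3° gives VU at -30.700° from the x-axis; with |VU| = 28.0, U = (37.861, -11.155). ∠VUH = 146.0° gives UH at -64.700° from the x-axis; with |UH| = 13.3, H = (43.545, -23.179). Then |AH| = |H − A| = 56.730.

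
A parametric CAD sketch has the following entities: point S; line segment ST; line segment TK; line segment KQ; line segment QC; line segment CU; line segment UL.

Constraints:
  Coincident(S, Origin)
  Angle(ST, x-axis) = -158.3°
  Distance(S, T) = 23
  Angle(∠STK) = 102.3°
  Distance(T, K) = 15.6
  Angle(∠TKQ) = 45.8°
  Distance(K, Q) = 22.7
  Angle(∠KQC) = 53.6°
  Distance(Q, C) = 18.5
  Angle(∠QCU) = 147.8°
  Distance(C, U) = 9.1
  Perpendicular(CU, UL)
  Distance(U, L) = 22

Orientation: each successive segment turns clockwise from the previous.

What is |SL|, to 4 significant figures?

35.20

S is at the origin; ST runs at -158.3° with length 23.0, so T = (-21.37, -8.504). ∠STK = 102.3° gives TK at 124.0° from the x-axis; with |TK| = 15.6, K = (-30.09, 4.429). ∠TKQ = 45.8° gives KQ at -10.20° from the x-axis; with |KQ| = 22.7, Q = (-7.752, 0.4090). ∠KQC = 53.6° gives QC at -136.6° from the x-axis; with |QC| = 18.5, C = (-21.19, -12.30). ∠QCU = 147.8° gives CU at -168.8° from the x-axis; with |CU| = 9.1, U = (-30.12, -14.07). CU is perpendicular to UL, so UL runs at 101.2°; with |UL| = 22.0, L = (-34.39, 7.511). Then |SL| = |L − S| = 35.20.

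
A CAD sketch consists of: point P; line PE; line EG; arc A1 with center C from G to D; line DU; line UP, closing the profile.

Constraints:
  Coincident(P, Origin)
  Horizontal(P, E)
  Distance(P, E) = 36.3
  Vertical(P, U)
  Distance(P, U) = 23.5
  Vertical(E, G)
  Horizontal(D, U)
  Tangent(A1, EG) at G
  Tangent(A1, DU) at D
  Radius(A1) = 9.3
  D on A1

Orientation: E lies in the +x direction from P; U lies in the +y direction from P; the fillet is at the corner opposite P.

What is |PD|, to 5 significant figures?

35.795

P is at the origin; P and E share the same y with |PE| = 36.3 and E on the +x side, so E = (36.300, 0.0000). PU is vertical with |PU| = 23.5 and U on the +y side, so U = (0.0000, 23.500). The virtual corner opposite P is at (36.300, 23.500). A1 meets EG tangentially, so CG is at right angles to EG and since A1 is tangent to DU there, CD ⟂ DU, with radius 9.3, so the center C sits 9.3 in from both sides at C = (27.000, 14.200). That places the tangent points at G = (36.300, 14.200) on EG and D = (27.000, 23.500) on DU. Then |PD| = |D − P| = 35.795.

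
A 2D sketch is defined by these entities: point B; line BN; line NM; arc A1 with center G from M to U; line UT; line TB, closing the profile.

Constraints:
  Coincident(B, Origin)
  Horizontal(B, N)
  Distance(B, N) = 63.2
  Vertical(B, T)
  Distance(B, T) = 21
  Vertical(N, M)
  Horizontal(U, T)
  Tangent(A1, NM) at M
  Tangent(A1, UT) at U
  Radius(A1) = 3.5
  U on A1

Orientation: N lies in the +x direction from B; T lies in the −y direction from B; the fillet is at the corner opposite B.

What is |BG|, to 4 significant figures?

62.21

B is at the origin; BN is horizontal with |BN| = 63.2 and N on the +x side, so N = (63.20, 0.000). B and T share the same x with |BT| = 21.0 and T on the −y side, so T = (0.000, -21.00). The virtual corner opposite B is at (63.20, -21.00). The tangent condition forces GM to be normal to NM and tangency of A1 to UT means the radius GU is perpendicular to UT, with radius 3.5, so the center G sits 3.5 in from both sides at G = (59.70, -17.50). Then |BG| = |G − B| = 62.21.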